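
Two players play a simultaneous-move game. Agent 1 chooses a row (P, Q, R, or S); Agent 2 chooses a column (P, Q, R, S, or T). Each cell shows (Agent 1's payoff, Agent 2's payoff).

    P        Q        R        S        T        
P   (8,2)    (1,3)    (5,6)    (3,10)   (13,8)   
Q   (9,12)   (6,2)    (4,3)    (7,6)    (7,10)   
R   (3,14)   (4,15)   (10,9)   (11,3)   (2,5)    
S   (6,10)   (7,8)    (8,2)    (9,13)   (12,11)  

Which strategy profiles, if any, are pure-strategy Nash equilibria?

(Q, P)

Find each player's best response to every opponent strategy; NE are the intersections.
Agent 1's best responses — vs P: Q (payoff 9); vs Q: S (payoff 7); vs R: R (payoff 10); vs S: R (payoff 11); vs T: P (payoff 13).
Agent 2's best responses — vs P: S (payoff 10); vs Q: P (payoff 12); vs R: Q (payoff 15); vs S: S (payoff 13).
The only mutual best response is (Q, P); neither player gains by switching there.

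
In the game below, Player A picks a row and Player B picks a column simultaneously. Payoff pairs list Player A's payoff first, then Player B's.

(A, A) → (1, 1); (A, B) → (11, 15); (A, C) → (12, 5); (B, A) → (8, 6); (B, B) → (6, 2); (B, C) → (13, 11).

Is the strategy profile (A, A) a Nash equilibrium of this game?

Holding Player B at A: Player A gets 1 from A but could get 8 by switching to B. Player A has a profitable deviation.

No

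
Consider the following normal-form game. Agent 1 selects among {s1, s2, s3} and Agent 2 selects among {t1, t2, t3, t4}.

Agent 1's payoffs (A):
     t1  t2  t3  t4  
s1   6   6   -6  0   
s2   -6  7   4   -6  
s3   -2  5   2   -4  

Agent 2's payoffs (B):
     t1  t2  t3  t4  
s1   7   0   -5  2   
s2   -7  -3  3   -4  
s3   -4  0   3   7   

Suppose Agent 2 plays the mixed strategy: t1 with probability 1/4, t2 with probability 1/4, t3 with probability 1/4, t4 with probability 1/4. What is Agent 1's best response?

Compute Agent 1's expected payoff from each pure strategy against the given mix.
s1: (1/4)·6 + (1/4)·6 + (1/4)·(-6) + (1/4)·0 = 3/2
s2: (1/4)·(-6) + (1/4)·7 + (1/4)·4 + (1/4)·(-6) = -1/4
s3: (1/4)·(-2) + (1/4)·5 + (1/4)·2 + (1/4)·(-4) = 1/4
Highest expected payoff is 3/2, from s1.

s1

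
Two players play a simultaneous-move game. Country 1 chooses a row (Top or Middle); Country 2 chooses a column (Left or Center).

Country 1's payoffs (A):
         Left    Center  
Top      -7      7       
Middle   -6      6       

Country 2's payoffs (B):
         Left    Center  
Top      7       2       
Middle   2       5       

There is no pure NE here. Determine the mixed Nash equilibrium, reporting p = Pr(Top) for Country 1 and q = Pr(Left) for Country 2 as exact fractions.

p = 3/8, q = 1/2

In a mixed NE each player is indifferent between their pure strategies, so the opponent's mix sets the indifference.
Country 2 indifferent between Left and Center: p·7 + (1−p)·2 = p·2 + (1−p)·5 ⟹ 2 + 5p = 5 + (-3)p ⟹ p = 3/8.
Country 1 indifferent between Top and Middle: q·(-7) + (1−q)·7 = q·(-6) + (1−q)·6 ⟹ 7 + (-14)q = 6 + (-12)q ⟹ q = 1/2.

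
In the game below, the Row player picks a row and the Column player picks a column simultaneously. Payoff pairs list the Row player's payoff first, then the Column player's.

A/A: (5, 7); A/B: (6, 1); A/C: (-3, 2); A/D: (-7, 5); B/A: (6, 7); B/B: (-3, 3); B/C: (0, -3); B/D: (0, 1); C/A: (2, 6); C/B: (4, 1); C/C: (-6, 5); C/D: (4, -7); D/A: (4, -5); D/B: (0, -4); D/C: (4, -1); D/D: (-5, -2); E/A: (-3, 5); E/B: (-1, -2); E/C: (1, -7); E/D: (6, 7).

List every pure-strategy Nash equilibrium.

Check mutual best responses: a cell is a NE iff neither player can gain by unilaterally deviating.
The Row player's best responses — vs A: B (payoff 6); vs B: A (payoff 6); vs C: D (payoff 4); vs D: E (payoff 6).
The Column player's best responses — vs A: A (payoff 7); vs B: A (payoff 7); vs C: A (payoff 6); vs D: C (payoff -1); vs E: D (payoff 7).
Mutual best responses occur at (B, A), (D, C), and (E, D); at each, neither player gains by switching.

(B, A), (D, C), and (E, D)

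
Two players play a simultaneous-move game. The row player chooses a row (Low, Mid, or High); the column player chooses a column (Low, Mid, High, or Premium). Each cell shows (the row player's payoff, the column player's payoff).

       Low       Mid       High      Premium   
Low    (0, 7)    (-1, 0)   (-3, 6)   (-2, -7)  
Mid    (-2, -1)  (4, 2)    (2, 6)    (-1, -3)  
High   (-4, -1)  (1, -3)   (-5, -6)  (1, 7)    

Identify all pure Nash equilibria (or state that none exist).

Check mutual best responses: a cell is a NE iff neither player can gain by unilaterally deviating.
The row player's best responses — vs Low: Low (payoff 0); vs Mid: Mid (payoff 4); vs High: Mid (payoff 2); vs Premium: High (payoff 1).
The column player's best responses — vs Low: Low (payoff 7); vs Mid: High (payoff 6); vs High: Premium (payoff 7).
Mutual best responses occur at (Low, Low), (Mid, High), and (High, Premium); at each, neither player gains by switching.

(Low, Low), (Mid, High), and (High, Premium)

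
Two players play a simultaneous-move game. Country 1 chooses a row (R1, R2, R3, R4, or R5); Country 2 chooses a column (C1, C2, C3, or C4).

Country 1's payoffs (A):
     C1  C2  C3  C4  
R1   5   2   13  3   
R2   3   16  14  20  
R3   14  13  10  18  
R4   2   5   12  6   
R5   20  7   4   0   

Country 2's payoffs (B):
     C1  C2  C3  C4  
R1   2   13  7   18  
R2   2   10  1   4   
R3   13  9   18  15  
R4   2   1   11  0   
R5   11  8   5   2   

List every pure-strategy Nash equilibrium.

(R2, C2) and (R5, C1)

A profile is a Nash equilibrium when each player is best-responding to the other.
Country 1's best responses — vs C1: R5 (payoff 20); vs C2: R2 (payoff 16); vs C3: R2 (payoff 14); vs C4: R2 (payoff 20).
Country 2's best responses — vs R1: C4 (payoff 18); vs R2: C2 (payoff 10); vs R3: C3 (payoff 18); vs R4: C3 (payoff 11); vs R5: C1 (payoff 11).
Mutual best responses occur at (R2, C2) and (R5, C1); at each, neither player gains by switching.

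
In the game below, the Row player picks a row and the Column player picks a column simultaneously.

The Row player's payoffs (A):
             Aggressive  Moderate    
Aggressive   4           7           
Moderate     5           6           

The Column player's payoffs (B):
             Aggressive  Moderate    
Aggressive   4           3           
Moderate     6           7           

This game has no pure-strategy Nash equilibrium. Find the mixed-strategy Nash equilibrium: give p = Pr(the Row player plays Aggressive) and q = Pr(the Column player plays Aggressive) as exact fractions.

Each player's mixing probability is pinned down by making the *other* player indifferent.
The Column player indifferent between Aggressive and Moderate: p·4 + (1−p)·6 = p·3 + (1−p)·7 ⟹ 6 + (-2)p = 7 + (-4)p ⟹ p = 1/2.
The Row player indifferent between Aggressive and Moderate: q·4 + (1−q)·7 = q·5 + (1−q)·6 ⟹ 7 + (-3)q = 6 + (-1)q ⟹ q = 1/2.

p = 1/2, q = 1/2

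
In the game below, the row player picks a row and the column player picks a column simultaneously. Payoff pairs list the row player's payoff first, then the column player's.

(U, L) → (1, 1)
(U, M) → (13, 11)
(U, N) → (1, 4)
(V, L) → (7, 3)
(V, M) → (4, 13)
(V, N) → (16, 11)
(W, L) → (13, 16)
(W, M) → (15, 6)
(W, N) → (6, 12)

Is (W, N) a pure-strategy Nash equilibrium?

No

Holding the column player at N: the row player gets 6 from W but could get 16 by switching to V. The row player has a profitable deviation.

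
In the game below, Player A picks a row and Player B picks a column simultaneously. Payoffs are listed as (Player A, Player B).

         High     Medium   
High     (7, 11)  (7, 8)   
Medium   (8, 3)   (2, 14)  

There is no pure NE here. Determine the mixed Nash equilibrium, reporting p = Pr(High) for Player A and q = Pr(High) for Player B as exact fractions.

Each player's mixing probability is pinned down by making the *other* player indifferent.
Player B indifferent between High and Medium: p·11 + (1−p)·3 = p·8 + (1−p)·14 ⟹ 3 + 8p = 14 + (-6)p ⟹ p = 11/14.
Player A indifferent between High and Medium: q·7 + (1−q)·7 = q·8 + (1−q)·2 ⟹ 7 + 0q = 2 + 6q ⟹ q = 5/6.

p = 11/14, q = 5/6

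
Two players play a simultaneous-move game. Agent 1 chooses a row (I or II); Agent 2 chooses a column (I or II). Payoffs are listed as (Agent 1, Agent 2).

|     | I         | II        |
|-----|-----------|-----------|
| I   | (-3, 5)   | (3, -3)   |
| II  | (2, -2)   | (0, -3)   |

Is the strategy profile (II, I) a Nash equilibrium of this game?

Holding Agent 2 at I: Agent 1 gets 2 from II, versus -3 from I. No profitable deviation for Agent 1.
Holding Agent 1 at II: Agent 2 gets -2 from I, versus -3 from II. No profitable deviation for Agent 2 either.

Yes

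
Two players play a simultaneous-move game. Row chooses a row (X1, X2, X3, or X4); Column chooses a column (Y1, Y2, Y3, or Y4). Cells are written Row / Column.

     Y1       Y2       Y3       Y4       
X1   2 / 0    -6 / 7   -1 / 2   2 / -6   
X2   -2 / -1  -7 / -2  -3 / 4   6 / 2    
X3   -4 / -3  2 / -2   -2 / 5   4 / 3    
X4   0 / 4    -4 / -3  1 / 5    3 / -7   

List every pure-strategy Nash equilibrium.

(X4, Y3)

Check mutual best responses: a cell is a NE iff neither player can gain by unilaterally deviating.
Row's best responses — vs Y1: X1 (payoff 2); vs Y2: X3 (payoff 2); vs Y3: X4 (payoff 1); vs Y4: X2 (payoff 6).
Column's best responses — vs X1: Y2 (payoff 7); vs X2: Y3 (payoff 4); vs X3: Y3 (payoff 5); vs X4: Y3 (payoff 5).
The only mutual best response is (X4, Y3); neither player gains by switching there.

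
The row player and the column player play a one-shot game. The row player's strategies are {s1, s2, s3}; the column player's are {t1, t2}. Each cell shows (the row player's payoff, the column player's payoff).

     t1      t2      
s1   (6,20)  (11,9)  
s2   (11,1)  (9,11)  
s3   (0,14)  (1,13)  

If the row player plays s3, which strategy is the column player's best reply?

t1

With the row player fixed at s3, the column player's payoffs are: t1 → 14, t2 → 13.
The maximum is 14, achieved by t1.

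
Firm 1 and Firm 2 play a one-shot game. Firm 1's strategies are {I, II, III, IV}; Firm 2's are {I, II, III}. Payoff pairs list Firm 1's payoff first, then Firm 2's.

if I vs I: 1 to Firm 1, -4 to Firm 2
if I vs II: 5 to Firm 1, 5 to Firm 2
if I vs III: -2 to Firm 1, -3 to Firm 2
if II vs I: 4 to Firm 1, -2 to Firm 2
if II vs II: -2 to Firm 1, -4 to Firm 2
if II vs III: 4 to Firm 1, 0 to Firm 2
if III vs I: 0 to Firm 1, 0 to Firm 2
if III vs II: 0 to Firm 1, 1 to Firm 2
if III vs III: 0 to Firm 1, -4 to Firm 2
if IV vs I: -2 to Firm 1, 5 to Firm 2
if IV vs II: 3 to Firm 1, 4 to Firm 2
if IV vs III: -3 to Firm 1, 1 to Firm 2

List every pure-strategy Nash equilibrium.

Find each player's best response to every opponent strategy; NE are the intersections.
Firm 1's best responses — vs I: II (payoff 4); vs II: I (payoff 5); vs III: II (payoff 4).
Firm 2's best responses — vs I: II (payoff 5); vs II: III (payoff 0); vs III: II (payoff 1); vs IV: I (payoff 5).
Mutual best responses occur at (I, II) and (II, III); at each, neither player gains by switching.

(I, II) and (II, III)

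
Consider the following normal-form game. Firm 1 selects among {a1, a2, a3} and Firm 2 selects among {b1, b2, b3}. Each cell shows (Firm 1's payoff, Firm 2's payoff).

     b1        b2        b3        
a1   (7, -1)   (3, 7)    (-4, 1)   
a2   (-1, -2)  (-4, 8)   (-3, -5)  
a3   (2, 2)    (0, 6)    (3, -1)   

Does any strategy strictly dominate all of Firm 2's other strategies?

Check whether one of Firm 2's strategies beats all alternatives regardless of what the opponent does.
b2 strictly dominates: vs a1: 7 > each of {-1, 1}; vs a2: 8 > each of {-2, -5}; vs a3: 6 > each of {2, -1}.

b2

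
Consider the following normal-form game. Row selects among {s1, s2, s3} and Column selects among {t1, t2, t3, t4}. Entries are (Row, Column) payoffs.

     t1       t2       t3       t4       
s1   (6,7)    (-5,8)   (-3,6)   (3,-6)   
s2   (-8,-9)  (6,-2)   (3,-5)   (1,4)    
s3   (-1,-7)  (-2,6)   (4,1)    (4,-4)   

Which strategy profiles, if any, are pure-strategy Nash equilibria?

No pure-strategy Nash equilibrium

Find each player's best response to every opponent strategy; NE are the intersections.
Row's best responses — vs t1: s1 (payoff 6); vs t2: s2 (payoff 6); vs t3: s3 (payoff 4); vs t4: s3 (payoff 4).
Column's best responses — vs s1: t2 (payoff 8); vs s2: t4 (payoff 4); vs s3: t2 (payoff 6).
No cell has both players best-responding. For instance, Row's best reply to t2 is s2, but against s2 Column prefers t4 over t2.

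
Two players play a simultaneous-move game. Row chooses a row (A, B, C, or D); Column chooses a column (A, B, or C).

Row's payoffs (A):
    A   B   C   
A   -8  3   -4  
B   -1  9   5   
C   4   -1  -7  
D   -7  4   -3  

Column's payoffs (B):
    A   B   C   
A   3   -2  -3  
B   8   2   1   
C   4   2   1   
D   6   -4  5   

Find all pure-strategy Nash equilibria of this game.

A profile is a Nash equilibrium when each player is best-responding to the other.
Row's best responses — vs A: C (payoff 4); vs B: B (payoff 9); vs C: B (payoff 5).
Column's best responses — vs A: A (payoff 3); vs B: A (payoff 8); vs C: A (payoff 4); vs D: A (payoff 6).
The only mutual best response is (C, A); neither player gains by switching there.

(C, A)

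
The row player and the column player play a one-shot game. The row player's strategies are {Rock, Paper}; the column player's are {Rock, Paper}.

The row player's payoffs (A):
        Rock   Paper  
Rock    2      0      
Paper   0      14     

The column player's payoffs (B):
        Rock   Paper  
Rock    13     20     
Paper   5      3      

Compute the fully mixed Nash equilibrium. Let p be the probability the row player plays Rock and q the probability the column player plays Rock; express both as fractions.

p = 2/9, q = 7/8

Each player's mixing probability is pinned down by making the *other* player indifferent.
The column player indifferent between Rock and Paper: p·13 + (1−p)·5 = p·20 + (1−p)·3 ⟹ 5 + 8p = 3 + 17p ⟹ p = 2/9.
The row player indifferent between Rock and Paper: q·2 + (1−q)·0 = q·0 + (1−q)·14 ⟹ 0 + 2q = 14 + (-14)q ⟹ q = 7/8.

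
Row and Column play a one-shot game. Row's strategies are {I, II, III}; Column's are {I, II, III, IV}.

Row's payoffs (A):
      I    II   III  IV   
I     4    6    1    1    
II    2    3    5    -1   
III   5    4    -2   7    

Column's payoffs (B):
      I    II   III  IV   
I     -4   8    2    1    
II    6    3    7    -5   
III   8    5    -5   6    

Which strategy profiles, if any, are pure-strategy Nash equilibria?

(I, II), (II, III), and (III, I)

Check mutual best responses: a cell is a NE iff neither player can gain by unilaterally deviating.
Row's best responses — vs I: III (payoff 5); vs II: I (payoff 6); vs III: II (payoff 5); vs IV: III (payoff 7).
Column's best responses — vs I: II (payoff 8); vs II: III (payoff 7); vs III: I (payoff 8).
Mutual best responses occur at (I, II), (II, III), and (III, I); at each, neither player gains by switching.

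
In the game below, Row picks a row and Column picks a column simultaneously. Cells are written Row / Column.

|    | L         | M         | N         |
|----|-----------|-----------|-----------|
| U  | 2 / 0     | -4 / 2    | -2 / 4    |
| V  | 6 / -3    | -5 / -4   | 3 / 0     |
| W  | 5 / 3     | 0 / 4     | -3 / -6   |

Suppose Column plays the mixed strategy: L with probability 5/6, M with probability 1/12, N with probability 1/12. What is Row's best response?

V

Compute Row's expected payoff from each pure strategy against the given mix.
U: (5/6)·2 + (1/12)·(-4) + (1/12)·(-2) = 7/6
V: (5/6)·6 + (1/12)·(-5) + (1/12)·3 = 29/6
W: (5/6)·5 + (1/12)·0 + (1/12)·(-3) = 47/12
Highest expected payoff is 29/6, from V.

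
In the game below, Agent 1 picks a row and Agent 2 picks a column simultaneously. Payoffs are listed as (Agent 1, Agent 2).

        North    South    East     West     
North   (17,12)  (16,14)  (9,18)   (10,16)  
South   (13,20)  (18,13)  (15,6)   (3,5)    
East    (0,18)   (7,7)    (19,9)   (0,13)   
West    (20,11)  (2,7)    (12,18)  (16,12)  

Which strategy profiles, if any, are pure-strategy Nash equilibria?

There is no pure-strategy Nash equilibrium

A profile is a Nash equilibrium when each player is best-responding to the other.
Agent 1's best responses — vs North: West (payoff 20); vs South: South (payoff 18); vs East: East (payoff 19); vs West: West (payoff 16).
Agent 2's best responses — vs North: East (payoff 18); vs South: North (payoff 20); vs East: North (payoff 18); vs West: East (payoff 18).
No cell has both players best-responding. For instance, Agent 1's best reply to North is West, but against West Agent 2 prefers East over North.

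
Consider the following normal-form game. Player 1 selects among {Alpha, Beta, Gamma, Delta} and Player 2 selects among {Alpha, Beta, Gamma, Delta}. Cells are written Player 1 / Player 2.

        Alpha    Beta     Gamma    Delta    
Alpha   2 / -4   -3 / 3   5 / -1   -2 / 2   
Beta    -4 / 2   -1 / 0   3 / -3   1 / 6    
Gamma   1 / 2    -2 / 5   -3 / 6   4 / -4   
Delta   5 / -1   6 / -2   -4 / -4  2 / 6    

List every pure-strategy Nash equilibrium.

Check mutual best responses: a cell is a NE iff neither player can gain by unilaterally deviating.
Player 1's best responses — vs Alpha: Delta (payoff 5); vs Beta: Delta (payoff 6); vs Gamma: Alpha (payoff 5); vs Delta: Gamma (payoff 4).
Player 2's best responses — vs Alpha: Beta (payoff 3); vs Beta: Delta (payoff 6); vs Gamma: Gamma (payoff 6); vs Delta: Delta (payoff 6).
No cell has both players best-responding. For instance, Player 1's best reply to Beta is Delta, but against Delta Player 2 prefers Delta over Beta.

There is no pure-strategy Nash equilibrium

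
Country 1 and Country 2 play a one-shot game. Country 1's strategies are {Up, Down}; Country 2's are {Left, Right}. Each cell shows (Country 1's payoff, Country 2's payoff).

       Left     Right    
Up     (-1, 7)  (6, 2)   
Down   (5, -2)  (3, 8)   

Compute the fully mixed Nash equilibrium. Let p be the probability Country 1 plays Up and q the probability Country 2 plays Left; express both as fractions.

p = 2/3, q = 1/3

Each player's mixing probability is pinned down by making the *other* player indifferent.
Country 2 indifferent between Left and Right: p·7 + (1−p)·(-2) = p·2 + (1−p)·8 ⟹ (-2) + 9p = 8 + (-6)p ⟹ p = 2/3.
Country 1 indifferent between Up and Down: q·(-1) + (1−q)·6 = q·5 + (1−q)·3 ⟹ 6 + (-7)q = 3 + 2q ⟹ q = 1/3.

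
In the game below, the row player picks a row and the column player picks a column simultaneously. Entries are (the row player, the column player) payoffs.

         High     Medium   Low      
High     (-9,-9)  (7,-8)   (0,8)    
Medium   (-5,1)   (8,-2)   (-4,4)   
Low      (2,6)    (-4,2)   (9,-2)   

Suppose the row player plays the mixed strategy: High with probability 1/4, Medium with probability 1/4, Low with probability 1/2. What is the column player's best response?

Compute the column player's expected payoff from each pure strategy against the given mix.
High: (1/4)·(-9) + (1/4)·1 + (1/2)·6 = 1
Medium: (1/4)·(-8) + (1/4)·(-2) + (1/2)·2 = -3/2
Low: (1/4)·8 + (1/4)·4 + (1/2)·(-2) = 2
Highest expected payoff is 2, from Low.

Low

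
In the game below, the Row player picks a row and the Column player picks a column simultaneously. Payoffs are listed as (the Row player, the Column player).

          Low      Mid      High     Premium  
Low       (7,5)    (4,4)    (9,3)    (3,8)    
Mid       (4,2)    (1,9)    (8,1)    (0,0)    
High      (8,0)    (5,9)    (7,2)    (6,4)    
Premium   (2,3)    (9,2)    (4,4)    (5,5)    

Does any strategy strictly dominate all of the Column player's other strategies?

Check whether one of the Column player's strategies beats all alternatives regardless of what the opponent does.
Low is not dominant: against Low, Premium gives 8 > 5.
Mid is not dominant: against Low, Low gives 5 > 4.
High is not dominant: against Low, Low gives 5 > 3.
Premium is not dominant: against Mid, Low gives 2 > 0.
No single strategy is best against every opponent action.

No strictly dominant strategy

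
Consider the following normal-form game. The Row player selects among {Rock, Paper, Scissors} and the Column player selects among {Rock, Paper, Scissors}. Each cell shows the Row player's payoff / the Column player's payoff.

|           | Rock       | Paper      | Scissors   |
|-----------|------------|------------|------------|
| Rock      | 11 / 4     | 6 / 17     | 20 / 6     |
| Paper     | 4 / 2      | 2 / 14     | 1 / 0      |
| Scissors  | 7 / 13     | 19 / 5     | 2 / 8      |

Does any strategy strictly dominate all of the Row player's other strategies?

Check whether one of the Row player's strategies beats all alternatives regardless of what the opponent does.
Rock is not dominant: against Paper, Scissors gives 19 > 6.
Paper is not dominant: against Rock, Rock gives 11 > 4.
Scissors is not dominant: against Rock, Rock gives 11 > 7.
No single strategy is best against every opponent action.

No strictly dominant strategy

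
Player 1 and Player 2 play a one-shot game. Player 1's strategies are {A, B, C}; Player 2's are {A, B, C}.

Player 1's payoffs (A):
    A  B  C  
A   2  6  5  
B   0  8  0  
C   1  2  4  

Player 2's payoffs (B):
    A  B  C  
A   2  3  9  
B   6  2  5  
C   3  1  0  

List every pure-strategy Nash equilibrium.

A profile is a Nash equilibrium when each player is best-responding to the other.
Player 1's best responses — vs A: A (payoff 2); vs B: B (payoff 8); vs C: A (payoff 5).
Player 2's best responses — vs A: C (payoff 9); vs B: A (payoff 6); vs C: A (payoff 3).
The only mutual best response is (A, C); neither player gains by switching there.

(A, C)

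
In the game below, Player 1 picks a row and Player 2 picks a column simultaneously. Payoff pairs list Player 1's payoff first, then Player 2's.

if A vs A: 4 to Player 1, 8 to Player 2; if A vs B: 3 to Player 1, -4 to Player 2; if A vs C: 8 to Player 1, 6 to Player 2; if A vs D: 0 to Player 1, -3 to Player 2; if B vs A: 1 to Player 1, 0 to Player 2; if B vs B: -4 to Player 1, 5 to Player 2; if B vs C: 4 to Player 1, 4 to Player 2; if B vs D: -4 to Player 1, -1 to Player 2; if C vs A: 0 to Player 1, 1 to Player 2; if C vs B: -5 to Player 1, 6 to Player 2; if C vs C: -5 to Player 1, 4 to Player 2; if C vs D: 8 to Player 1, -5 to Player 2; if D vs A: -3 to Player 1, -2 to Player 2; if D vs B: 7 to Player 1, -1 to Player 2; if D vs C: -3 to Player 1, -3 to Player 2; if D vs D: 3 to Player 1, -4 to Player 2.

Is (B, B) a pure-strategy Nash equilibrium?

No

Holding Player 2 at B: Player 1 gets -4 from B but could get 7 by switching to D. Player 1 has a profitable deviation.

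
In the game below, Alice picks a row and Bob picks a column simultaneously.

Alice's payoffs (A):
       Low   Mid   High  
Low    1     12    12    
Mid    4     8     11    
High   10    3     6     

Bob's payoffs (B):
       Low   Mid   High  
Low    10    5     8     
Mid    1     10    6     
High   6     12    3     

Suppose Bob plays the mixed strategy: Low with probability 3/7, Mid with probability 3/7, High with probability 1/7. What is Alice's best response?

Low

Alice's best reply maximizes expected payoff against the mix.
Low: (3/7)·1 + (3/7)·12 + (1/7)·12 = 51/7
Mid: (3/7)·4 + (3/7)·8 + (1/7)·11 = 47/7
High: (3/7)·10 + (3/7)·3 + (1/7)·6 = 45/7
Highest expected payoff is 51/7, from Low.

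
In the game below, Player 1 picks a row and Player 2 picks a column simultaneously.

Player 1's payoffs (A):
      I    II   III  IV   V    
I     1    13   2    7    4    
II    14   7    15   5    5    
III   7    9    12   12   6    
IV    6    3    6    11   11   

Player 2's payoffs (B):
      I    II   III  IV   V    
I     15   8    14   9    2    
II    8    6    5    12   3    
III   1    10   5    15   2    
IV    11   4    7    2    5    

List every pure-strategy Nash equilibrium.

Check mutual best responses: a cell is a NE iff neither player can gain by unilaterally deviating.
Player 1's best responses — vs I: II (payoff 14); vs II: I (payoff 13); vs III: II (payoff 15); vs IV: III (payoff 12); vs V: IV (payoff 11).
Player 2's best responses — vs I: I (payoff 15); vs II: IV (payoff 12); vs III: IV (payoff 15); vs IV: I (payoff 11).
The only mutual best response is (III, IV); neither player gains by switching there.

(III, IV)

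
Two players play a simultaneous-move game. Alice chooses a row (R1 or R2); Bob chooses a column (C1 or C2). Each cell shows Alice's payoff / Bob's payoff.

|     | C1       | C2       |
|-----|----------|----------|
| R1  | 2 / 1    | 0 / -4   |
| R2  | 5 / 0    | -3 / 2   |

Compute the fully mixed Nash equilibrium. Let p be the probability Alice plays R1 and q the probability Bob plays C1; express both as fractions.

Each player's mixing probability is pinned down by making the *other* player indifferent.
Bob indifferent between C1 and C2: p·1 + (1−p)·0 = p·(-4) + (1−p)·2 ⟹ 0 + 1p = 2 + (-6)p ⟹ p = 2/7.
Alice indifferent between R1 and R2: q·2 + (1−q)·0 = q·5 + (1−q)·(-3) ⟹ 0 + 2q = (-3) + 8q ⟹ q = 1/2.

p = 2/7, q = 1/2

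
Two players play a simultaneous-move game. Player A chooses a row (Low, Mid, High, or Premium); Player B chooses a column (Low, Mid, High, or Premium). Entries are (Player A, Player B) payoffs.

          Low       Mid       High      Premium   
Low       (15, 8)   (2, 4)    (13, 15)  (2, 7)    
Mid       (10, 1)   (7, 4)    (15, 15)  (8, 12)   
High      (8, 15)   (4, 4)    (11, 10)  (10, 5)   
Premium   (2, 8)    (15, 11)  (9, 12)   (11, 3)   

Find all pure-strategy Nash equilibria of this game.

Find each player's best response to every opponent strategy; NE are the intersections.
Player A's best responses — vs Low: Low (payoff 15); vs Mid: Premium (payoff 15); vs High: Mid (payoff 15); vs Premium: Premium (payoff 11).
Player B's best responses — vs Low: High (payoff 15); vs Mid: High (payoff 15); vs High: Low (payoff 15); vs Premium: High (payoff 12).
The only mutual best response is (Mid, High); neither player gains by switching there.

(Mid, High)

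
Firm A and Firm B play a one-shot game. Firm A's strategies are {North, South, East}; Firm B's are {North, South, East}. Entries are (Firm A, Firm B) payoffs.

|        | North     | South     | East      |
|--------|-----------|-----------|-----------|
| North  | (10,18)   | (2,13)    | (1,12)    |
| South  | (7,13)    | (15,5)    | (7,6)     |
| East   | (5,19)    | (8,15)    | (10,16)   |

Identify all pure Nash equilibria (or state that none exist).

(North, North)

Check mutual best responses: a cell is a NE iff neither player can gain by unilaterally deviating.
Firm A's best responses — vs North: North (payoff 10); vs South: South (payoff 15); vs East: East (payoff 10).
Firm B's best responses — vs North: North (payoff 18); vs South: North (payoff 13); vs East: North (payoff 19).
The only mutual best response is (North, North); neither player gains by switching there.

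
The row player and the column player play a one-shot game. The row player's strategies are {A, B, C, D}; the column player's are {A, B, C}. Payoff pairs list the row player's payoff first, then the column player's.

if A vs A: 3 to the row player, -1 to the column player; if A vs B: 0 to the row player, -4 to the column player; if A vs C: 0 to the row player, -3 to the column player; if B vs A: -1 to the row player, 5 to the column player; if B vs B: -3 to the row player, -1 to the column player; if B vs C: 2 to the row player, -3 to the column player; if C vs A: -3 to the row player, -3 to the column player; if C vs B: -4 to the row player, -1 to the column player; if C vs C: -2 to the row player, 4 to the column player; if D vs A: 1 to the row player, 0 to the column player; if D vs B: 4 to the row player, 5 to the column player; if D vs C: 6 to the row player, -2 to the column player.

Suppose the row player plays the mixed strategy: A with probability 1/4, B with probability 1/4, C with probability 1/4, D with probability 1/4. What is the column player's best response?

A

Compute the column player's expected payoff from each pure strategy against the given mix.
A: (1/4)·(-1) + (1/4)·5 + (1/4)·(-3) + (1/4)·0 = 1/4
B: (1/4)·(-4) + (1/4)·(-1) + (1/4)·(-1) + (1/4)·5 = -1/4
C: (1/4)·(-3) + (1/4)·(-3) + (1/4)·4 + (1/4)·(-2) = -1
Highest expected payoff is 1/4, from A.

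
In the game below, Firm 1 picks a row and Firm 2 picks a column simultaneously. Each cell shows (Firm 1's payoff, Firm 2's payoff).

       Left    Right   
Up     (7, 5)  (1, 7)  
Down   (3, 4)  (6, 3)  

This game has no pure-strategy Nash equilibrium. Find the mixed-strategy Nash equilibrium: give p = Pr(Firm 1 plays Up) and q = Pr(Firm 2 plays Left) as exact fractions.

In a mixed NE each player is indifferent between their pure strategies, so the opponent's mix sets the indifference.
Firm 2 indifferent between Left and Right: p·5 + (1−p)·4 = p·7 + (1−p)·3 ⟹ 4 + 1p = 3 + 4p ⟹ p = 1/3.
Firm 1 indifferent between Up and Down: q·7 + (1−q)·1 = q·3 + (1−q)·6 ⟹ 1 + 6q = 6 + (-3)q ⟹ q = 5/9.

p = 1/3, q = 5/9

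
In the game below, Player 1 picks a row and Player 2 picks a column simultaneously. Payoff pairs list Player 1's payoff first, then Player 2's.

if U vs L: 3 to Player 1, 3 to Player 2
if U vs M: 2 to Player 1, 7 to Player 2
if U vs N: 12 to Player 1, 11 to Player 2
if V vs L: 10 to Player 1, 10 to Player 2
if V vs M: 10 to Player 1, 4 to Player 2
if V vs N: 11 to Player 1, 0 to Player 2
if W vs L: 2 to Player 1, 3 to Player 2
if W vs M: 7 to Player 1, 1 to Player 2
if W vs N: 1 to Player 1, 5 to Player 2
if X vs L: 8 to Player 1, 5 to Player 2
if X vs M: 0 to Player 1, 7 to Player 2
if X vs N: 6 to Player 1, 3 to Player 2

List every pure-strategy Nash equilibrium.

Find each player's best response to every opponent strategy; NE are the intersections.
Player 1's best responses — vs L: V (payoff 10); vs M: V (payoff 10); vs N: U (payoff 12).
Player 2's best responses — vs U: N (payoff 11); vs V: L (payoff 10); vs W: N (payoff 5); vs X: M (payoff 7).
Mutual best responses occur at (U, N) and (V, L); at each, neither player gains by switching.

(U, N) and (V, L)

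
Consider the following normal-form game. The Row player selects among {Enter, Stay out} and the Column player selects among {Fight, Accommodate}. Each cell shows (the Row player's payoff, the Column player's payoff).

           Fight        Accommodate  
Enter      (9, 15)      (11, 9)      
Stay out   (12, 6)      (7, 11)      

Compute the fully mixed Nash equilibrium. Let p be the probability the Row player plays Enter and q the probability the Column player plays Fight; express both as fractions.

Each player's mixing probability is pinned down by making the *other* player indifferent.
The Column player indifferent between Fight and Accommodate: p·15 + (1−p)·6 = p·9 + (1−p)·11 ⟹ 6 + 9p = 11 + (-2)p ⟹ p = 5/11.
The Row player indifferent between Enter and Stay out: q·9 + (1−q)·11 = q·12 + (1−q)·7 ⟹ 11 + (-2)q = 7 + 5q ⟹ q = 4/7.

p = 5/11, q = 4/7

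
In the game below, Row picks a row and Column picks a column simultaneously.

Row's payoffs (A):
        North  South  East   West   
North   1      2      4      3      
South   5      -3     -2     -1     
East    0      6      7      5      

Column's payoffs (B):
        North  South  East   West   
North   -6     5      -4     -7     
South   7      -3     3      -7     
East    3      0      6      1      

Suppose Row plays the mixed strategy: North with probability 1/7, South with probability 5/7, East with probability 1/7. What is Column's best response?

Column's best reply maximizes expected payoff against the mix.
North: (1/7)·(-6) + (5/7)·7 + (1/7)·3 = 32/7
South: (1/7)·5 + (5/7)·(-3) + (1/7)·0 = -10/7
East: (1/7)·(-4) + (5/7)·3 + (1/7)·6 = 17/7
West: (1/7)·(-7) + (5/7)·(-7) + (1/7)·1 = -41/7
Highest expected payoff is 32/7, from North.

North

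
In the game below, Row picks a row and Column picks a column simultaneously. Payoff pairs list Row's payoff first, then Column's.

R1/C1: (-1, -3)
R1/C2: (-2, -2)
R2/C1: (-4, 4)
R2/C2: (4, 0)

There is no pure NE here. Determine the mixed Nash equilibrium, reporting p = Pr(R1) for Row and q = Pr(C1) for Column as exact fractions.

p = 4/5, q = 2/3

Each player's mixing probability is pinned down by making the *other* player indifferent.
Column indifferent between C1 and C2: p·(-3) + (1−p)·4 = p·(-2) + (1−p)·0 ⟹ 4 + (-7)p = 0 + (-2)p ⟹ p = 4/5.
Row indifferent between R1 and R2: q·(-1) + (1−q)·(-2) = q·(-4) + (1−q)·4 ⟹ (-2) + 1q = 4 + (-8)q ⟹ q = 2/3.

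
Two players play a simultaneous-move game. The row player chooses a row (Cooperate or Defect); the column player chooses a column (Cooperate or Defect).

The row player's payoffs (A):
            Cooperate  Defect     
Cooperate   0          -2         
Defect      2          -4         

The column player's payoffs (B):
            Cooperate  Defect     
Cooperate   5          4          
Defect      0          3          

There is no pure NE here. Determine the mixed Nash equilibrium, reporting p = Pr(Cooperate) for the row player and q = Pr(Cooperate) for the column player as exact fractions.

In a mixed NE each player is indifferent between their pure strategies, so the opponent's mix sets the indifference.
The column player indifferent between Cooperate and Defect: p·5 + (1−p)·0 = p·4 + (1−p)·3 ⟹ 0 + 5p = 3 + 1p ⟹ p = 3/4.
The row player indifferent between Cooperate and Defect: q·0 + (1−q)·(-2) = q·2 + (1−q)·(-4) ⟹ (-2) + 2q = (-4) + 6q ⟹ q = 1/2.

p = 3/4, q = 1/2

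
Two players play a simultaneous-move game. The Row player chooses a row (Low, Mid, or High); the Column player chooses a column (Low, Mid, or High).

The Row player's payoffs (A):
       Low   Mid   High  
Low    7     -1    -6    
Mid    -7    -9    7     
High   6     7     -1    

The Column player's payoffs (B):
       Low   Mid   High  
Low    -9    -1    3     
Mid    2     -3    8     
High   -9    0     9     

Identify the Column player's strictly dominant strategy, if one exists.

Check whether one of the Column player's strategies beats all alternatives regardless of what the opponent does.
High strictly dominates: vs Low: 3 > each of {-9, -1}; vs Mid: 8 > each of {2, -3}; vs High: 9 > each of {-9, 0}.

High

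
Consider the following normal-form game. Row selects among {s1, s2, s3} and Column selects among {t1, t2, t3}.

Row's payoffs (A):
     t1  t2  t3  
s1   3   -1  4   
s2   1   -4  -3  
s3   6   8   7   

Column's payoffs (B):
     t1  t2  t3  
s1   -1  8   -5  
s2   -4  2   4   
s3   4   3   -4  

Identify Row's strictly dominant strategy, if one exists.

Check whether one of Row's strategies beats all alternatives regardless of what the opponent does.
s3 strictly dominates: vs t1: 6 > each of {3, 1}; vs t2: 8 > each of {-1, -4}; vs t3: 7 > each of {4, -3}.

s3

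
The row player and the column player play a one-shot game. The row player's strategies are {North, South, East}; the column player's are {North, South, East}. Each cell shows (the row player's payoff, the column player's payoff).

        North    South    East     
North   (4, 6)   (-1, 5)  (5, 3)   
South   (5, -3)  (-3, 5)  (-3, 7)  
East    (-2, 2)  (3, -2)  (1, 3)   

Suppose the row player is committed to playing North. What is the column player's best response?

With the row player fixed at North, the column player's payoffs are: North → 6, South → 5, East → 3.
The maximum is 6, achieved by North.

North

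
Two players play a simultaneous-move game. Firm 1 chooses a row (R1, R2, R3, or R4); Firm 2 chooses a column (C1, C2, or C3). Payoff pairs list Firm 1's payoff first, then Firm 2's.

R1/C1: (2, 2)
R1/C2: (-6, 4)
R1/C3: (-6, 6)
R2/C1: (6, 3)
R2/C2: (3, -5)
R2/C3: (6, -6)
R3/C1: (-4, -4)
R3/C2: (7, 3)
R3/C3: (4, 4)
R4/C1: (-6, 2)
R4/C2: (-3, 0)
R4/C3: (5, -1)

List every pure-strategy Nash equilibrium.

A profile is a Nash equilibrium when each player is best-responding to the other.
Firm 1's best responses — vs C1: R2 (payoff 6); vs C2: R3 (payoff 7); vs C3: R2 (payoff 6).
Firm 2's best responses — vs R1: C3 (payoff 6); vs R2: C1 (payoff 3); vs R3: C3 (payoff 4); vs R4: C1 (payoff 2).
The only mutual best response is (R2, C1); neither player gains by switching there.

(R2, C1)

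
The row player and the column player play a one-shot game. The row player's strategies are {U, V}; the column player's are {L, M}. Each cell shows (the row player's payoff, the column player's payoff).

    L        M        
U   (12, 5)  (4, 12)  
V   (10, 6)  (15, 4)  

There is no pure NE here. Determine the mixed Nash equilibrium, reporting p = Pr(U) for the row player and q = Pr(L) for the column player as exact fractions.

p = 2/9, q = 11/13

Each player's mixing probability is pinned down by making the *other* player indifferent.
The column player indifferent between L and M: p·5 + (1−p)·6 = p·12 + (1−p)·4 ⟹ 6 + (-1)p = 4 + 8p ⟹ p = 2/9.
The row player indifferent between U and V: q·12 + (1−q)·4 = q·10 + (1−q)·15 ⟹ 4 + 8q = 15 + (-5)q ⟹ q = 11/13.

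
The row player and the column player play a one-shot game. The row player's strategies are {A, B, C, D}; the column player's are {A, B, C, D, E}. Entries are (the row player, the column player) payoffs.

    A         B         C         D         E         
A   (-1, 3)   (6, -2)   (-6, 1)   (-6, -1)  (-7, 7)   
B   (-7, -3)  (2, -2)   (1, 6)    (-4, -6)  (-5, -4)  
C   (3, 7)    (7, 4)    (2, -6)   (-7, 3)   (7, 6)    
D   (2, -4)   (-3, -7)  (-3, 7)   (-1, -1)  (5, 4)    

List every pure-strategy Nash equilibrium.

(C, A)

Check mutual best responses: a cell is a NE iff neither player can gain by unilaterally deviating.
The row player's best responses — vs A: C (payoff 3); vs B: C (payoff 7); vs C: C (payoff 2); vs D: D (payoff -1); vs E: C (payoff 7).
The column player's best responses — vs A: E (payoff 7); vs B: C (payoff 6); vs C: A (payoff 7); vs D: C (payoff 7).
The only mutual best response is (C, A); neither player gains by switching there.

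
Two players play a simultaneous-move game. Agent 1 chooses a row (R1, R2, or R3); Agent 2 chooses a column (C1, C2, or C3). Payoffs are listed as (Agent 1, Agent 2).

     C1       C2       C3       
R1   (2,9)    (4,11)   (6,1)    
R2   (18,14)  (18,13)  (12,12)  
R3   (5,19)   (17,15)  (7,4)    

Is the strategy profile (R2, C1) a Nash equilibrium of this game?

Holding Agent 2 at C1: Agent 1 gets 18 from R2, versus 2 from R1, 5 from R3. No profitable deviation for Agent 1.
Holding Agent 1 at R2: Agent 2 gets 14 from C1, versus 13 from C2, 12 from C3. No profitable deviation for Agent 2 either.

Yes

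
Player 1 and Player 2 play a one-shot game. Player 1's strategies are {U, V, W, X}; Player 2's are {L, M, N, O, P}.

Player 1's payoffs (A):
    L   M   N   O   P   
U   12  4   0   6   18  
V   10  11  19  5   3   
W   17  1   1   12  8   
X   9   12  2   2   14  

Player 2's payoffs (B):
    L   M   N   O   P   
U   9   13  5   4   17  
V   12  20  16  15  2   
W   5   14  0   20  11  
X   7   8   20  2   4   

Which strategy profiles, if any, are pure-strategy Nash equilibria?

(U, P) and (W, O)

A profile is a Nash equilibrium when each player is best-responding to the other.
Player 1's best responses — vs L: W (payoff 17); vs M: X (payoff 12); vs N: V (payoff 19); vs O: W (payoff 12); vs P: U (payoff 18).
Player 2's best responses — vs U: P (payoff 17); vs V: M (payoff 20); vs W: O (payoff 20); vs X: N (payoff 20).
Mutual best responses occur at (U, P) and (W, O); at each, neither player gains by switching.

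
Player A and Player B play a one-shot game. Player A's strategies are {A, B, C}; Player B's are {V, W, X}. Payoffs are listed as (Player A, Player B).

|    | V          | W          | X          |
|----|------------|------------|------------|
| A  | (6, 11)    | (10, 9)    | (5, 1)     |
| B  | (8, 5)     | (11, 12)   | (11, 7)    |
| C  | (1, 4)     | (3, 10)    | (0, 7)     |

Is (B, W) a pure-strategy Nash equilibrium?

Yes

Holding Player B at W: Player A gets 11 from B, versus 10 from A, 3 from C. No profitable deviation for Player A.
Holding Player A at B: Player B gets 12 from W, versus 5 from V, 7 from X. No profitable deviation for Player B either.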